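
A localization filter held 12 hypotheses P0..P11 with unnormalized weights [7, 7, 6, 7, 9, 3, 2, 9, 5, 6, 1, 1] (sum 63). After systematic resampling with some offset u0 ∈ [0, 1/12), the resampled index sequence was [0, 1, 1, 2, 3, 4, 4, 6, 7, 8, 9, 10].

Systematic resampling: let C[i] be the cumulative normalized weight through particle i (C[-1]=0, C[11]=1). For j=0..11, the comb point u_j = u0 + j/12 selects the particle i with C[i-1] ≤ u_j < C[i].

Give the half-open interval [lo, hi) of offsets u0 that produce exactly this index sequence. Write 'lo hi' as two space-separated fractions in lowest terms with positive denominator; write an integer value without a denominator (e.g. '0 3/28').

C = [1/9, 2/9, 20/63, 3/7, 4/7, 13/21, 41/63, 50/63, 55/63, 61/63, 62/63, 1]
j=0 picked index 0: u0 ∈ [0, 1/9)
j=1 picked index 1: u0 ∈ [1/36, 5/36)
j=2 picked index 1: u0 ∈ [-1/18, 1/18)
j=3 picked index 2: u0 ∈ [-1/36, 17/252)
j=4 picked index 3: u0 ∈ [-1/63, 2/21)
j=5 picked index 4: u0 ∈ [1/84, 13/84)
j=6 picked index 4: u0 ∈ [-1/14, 1/14)
j=7 picked index 6: u0 ∈ [1/28, 17/252)
j=8 picked index 7: u0 ∈ [-1/63, 8/63)
j=9 picked index 8: u0 ∈ [11/252, 31/252)
j=10 picked index 9: u0 ∈ [5/126, 17/126)
j=11 picked index 10: u0 ∈ [13/252, 17/252)
intersection: [13/252, 1/18)

13/252 1/18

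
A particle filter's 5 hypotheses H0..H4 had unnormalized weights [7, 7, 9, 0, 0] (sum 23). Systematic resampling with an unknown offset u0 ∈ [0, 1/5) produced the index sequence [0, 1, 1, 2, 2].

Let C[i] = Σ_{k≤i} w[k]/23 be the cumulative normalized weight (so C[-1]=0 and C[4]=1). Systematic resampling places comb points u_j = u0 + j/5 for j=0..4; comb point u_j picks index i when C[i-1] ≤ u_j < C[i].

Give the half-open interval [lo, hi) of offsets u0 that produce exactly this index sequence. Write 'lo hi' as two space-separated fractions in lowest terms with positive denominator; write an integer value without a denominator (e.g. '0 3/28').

C = [7/23, 14/23, 1, 1, 1]
j=0 picked index 0: u0 ∈ [0, 7/23)
j=1 picked index 1: u0 ∈ [12/115, 47/115)
j=2 picked index 1: u0 ∈ [-11/115, 24/115)
j=3 picked index 2: u0 ∈ [1/115, 2/5)
j=4 picked index 2: u0 ∈ [-22/115, 1/5)
intersection: [12/115, 1/5)

12/115 1/5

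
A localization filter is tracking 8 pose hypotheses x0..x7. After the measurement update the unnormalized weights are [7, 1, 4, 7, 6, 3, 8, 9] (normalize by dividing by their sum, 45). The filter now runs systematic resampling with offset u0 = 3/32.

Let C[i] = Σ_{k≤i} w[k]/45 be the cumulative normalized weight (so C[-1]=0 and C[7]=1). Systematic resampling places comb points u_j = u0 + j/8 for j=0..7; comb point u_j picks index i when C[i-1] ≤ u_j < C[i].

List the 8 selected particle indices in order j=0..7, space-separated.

0 2 3 4 5 6 7 7

C = [7/45, 8/45, 4/15, 19/45, 5/9, 28/45, 4/5, 1]
j=0: u_0=3/32 ∈ [0, 7/45) → index 0
j=1: u_1=7/32 ∈ [8/45, 4/15) → index 2
j=2: u_2=11/32 ∈ [4/15, 19/45) → index 3
j=3: u_3=15/32 ∈ [19/45, 5/9) → index 4
j=4: u_4=19/32 ∈ [5/9, 28/45) → index 5
j=5: u_5=23/32 ∈ [28/45, 4/5) → index 6
j=6: u_6=27/32 ∈ [4/5, 1) → index 7
j=7: u_7=31/32 ∈ [4/5, 1) → index 7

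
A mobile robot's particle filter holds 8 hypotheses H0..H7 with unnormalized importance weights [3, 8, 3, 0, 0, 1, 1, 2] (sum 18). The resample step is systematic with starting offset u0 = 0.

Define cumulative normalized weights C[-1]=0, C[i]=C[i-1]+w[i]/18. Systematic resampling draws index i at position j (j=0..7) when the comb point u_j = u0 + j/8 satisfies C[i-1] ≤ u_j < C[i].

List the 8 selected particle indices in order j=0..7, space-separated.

0 0 1 1 1 2 2 6

C = [1/6, 11/18, 7/9, 7/9, 7/9, 5/6, 8/9, 1]
j=0: u_0=0 ∈ [0, 1/6) → index 0
j=1: u_1=1/8 ∈ [0, 1/6) → index 0
j=2: u_2=1/4 ∈ [1/6, 11/18) → index 1
j=3: u_3=3/8 ∈ [1/6, 11/18) → index 1
j=4: u_4=1/2 ∈ [1/6, 11/18) → index 1
j=5: u_5=5/8 ∈ [11/18, 7/9) → index 2
j=6: u_6=3/4 ∈ [11/18, 7/9) → index 2
j=7: u_7=7/8 ∈ [5/6, 8/9) → index 6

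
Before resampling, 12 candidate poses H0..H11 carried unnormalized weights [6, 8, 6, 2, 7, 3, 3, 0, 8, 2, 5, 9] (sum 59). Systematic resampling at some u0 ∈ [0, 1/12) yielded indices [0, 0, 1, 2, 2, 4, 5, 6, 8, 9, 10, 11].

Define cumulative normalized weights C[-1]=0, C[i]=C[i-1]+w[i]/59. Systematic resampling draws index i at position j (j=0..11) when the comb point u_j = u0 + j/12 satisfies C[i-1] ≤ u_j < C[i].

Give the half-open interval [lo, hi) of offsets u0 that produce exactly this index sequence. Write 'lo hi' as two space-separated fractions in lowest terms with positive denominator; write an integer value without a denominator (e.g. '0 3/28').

C = [6/59, 14/59, 20/59, 22/59, 29/59, 32/59, 35/59, 35/59, 43/59, 45/59, 50/59, 1]
j=0 picked index 0: u0 ∈ [0, 6/59)
j=1 picked index 0: u0 ∈ [-1/12, 13/708)
j=2 picked index 1: u0 ∈ [-23/354, 25/354)
j=3 picked index 2: u0 ∈ [-3/236, 21/236)
j=4 picked index 2: u0 ∈ [-17/177, 1/177)
j=5 picked index 4: u0 ∈ [-31/708, 53/708)
j=6 picked index 5: u0 ∈ [-1/118, 5/118)
j=7 picked index 6: u0 ∈ [-29/708, 7/708)
j=8 picked index 8: u0 ∈ [-13/177, 11/177)
j=9 picked index 9: u0 ∈ [-5/236, 3/236)
j=10 picked index 10: u0 ∈ [-25/354, 5/354)
j=11 picked index 11: u0 ∈ [-49/708, 1/12)
intersection: [0, 1/177)

0 1/177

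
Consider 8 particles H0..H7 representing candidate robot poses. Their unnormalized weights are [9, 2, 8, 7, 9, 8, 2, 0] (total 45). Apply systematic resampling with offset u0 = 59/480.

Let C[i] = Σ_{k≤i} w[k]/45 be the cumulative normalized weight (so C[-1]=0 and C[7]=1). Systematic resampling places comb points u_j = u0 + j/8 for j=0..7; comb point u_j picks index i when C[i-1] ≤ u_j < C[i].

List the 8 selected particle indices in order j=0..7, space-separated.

C = [1/5, 11/45, 19/45, 26/45, 7/9, 43/45, 1, 1]
j=0: u_0=59/480 ∈ [0, 1/5) → index 0
j=1: u_1=119/480 ∈ [11/45, 19/45) → index 2
j=2: u_2=179/480 ∈ [11/45, 19/45) → index 2
j=3: u_3=239/480 ∈ [19/45, 26/45) → index 3
j=4: u_4=299/480 ∈ [26/45, 7/9) → index 4
j=5: u_5=359/480 ∈ [26/45, 7/9) → index 4
j=6: u_6=419/480 ∈ [7/9, 43/45) → index 5
j=7: u_7=479/480 ∈ [43/45, 1) → index 6

0 2 2 3 4 4 5 6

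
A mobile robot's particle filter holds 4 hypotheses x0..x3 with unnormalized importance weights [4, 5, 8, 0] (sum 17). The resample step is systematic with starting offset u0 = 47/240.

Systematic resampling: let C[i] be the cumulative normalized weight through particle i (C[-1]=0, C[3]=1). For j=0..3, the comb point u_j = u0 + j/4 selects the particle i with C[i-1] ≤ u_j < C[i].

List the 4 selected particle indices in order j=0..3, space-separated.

C = [4/17, 9/17, 1, 1]
j=0: u_0=47/240 ∈ [0, 4/17) → index 0
j=1: u_1=107/240 ∈ [4/17, 9/17) → index 1
j=2: u_2=167/240 ∈ [9/17, 1) → index 2
j=3: u_3=227/240 ∈ [9/17, 1) → index 2

0 1 2 2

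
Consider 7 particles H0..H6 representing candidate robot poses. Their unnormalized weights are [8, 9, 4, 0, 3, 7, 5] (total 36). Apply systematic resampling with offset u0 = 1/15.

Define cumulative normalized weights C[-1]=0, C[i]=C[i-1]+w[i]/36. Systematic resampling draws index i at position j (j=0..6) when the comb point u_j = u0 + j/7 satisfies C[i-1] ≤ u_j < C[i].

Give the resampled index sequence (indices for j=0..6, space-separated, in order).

0 0 1 2 4 5 6

C = [2/9, 17/36, 7/12, 7/12, 2/3, 31/36, 1]
j=0: u_0=1/15 ∈ [0, 2/9) → index 0
j=1: u_1=22/105 ∈ [0, 2/9) → index 0
j=2: u_2=37/105 ∈ [2/9, 17/36) → index 1
j=3: u_3=52/105 ∈ [17/36, 7/12) → index 2
j=4: u_4=67/105 ∈ [7/12, 2/3) → index 4
j=5: u_5=82/105 ∈ [2/3, 31/36) → index 5
j=6: u_6=97/105 ∈ [31/36, 1) → index 6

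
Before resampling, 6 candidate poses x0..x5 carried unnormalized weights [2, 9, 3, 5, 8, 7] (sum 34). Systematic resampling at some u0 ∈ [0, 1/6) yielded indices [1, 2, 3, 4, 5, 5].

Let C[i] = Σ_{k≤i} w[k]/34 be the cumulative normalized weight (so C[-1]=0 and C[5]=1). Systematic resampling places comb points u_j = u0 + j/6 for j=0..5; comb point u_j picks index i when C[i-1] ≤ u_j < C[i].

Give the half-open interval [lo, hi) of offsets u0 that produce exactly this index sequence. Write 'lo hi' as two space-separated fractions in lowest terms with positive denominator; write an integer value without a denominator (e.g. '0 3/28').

C = [1/17, 11/34, 7/17, 19/34, 27/34, 1]
j=0 picked index 1: u0 ∈ [1/17, 11/34)
j=1 picked index 2: u0 ∈ [8/51, 25/102)
j=2 picked index 3: u0 ∈ [4/51, 23/102)
j=3 picked index 4: u0 ∈ [1/17, 5/17)
j=4 picked index 5: u0 ∈ [13/102, 1/3)
j=5 picked index 5: u0 ∈ [-2/51, 1/6)
intersection: [8/51, 1/6)

8/51 1/6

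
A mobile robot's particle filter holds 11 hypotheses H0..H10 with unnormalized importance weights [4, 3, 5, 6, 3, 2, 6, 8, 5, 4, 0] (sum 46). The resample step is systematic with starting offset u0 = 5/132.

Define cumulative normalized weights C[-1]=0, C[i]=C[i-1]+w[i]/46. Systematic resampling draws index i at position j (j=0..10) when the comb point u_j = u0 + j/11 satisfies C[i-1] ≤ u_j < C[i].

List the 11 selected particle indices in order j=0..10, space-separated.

C = [2/23, 7/46, 6/23, 9/23, 21/46, 1/2, 29/46, 37/46, 21/23, 1, 1]
j=0: u_0=5/132 ∈ [0, 2/23) → index 0
j=1: u_1=17/132 ∈ [2/23, 7/46) → index 1
j=2: u_2=29/132 ∈ [7/46, 6/23) → index 2
j=3: u_3=41/132 ∈ [6/23, 9/23) → index 3
j=4: u_4=53/132 ∈ [9/23, 21/46) → index 4
j=5: u_5=65/132 ∈ [21/46, 1/2) → index 5
j=6: u_6=7/12 ∈ [1/2, 29/46) → index 6
j=7: u_7=89/132 ∈ [29/46, 37/46) → index 7
j=8: u_8=101/132 ∈ [29/46, 37/46) → index 7
j=9: u_9=113/132 ∈ [37/46, 21/23) → index 8
j=10: u_10=125/132 ∈ [21/23, 1) → index 9

0 1 2 3 4 5 6 7 7 8 9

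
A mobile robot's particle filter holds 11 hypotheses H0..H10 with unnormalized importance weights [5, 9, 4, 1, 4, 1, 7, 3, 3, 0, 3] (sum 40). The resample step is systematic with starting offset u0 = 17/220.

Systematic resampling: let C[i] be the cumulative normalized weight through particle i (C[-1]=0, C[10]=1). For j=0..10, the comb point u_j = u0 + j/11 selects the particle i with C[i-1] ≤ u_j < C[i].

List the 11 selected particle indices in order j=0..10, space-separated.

C = [1/8, 7/20, 9/20, 19/40, 23/40, 3/5, 31/40, 17/20, 37/40, 37/40, 1]
j=0: u_0=17/220 ∈ [0, 1/8) → index 0
j=1: u_1=37/220 ∈ [1/8, 7/20) → index 1
j=2: u_2=57/220 ∈ [1/8, 7/20) → index 1
j=3: u_3=7/20 ∈ [7/20, 9/20) → index 2
j=4: u_4=97/220 ∈ [7/20, 9/20) → index 2
j=5: u_5=117/220 ∈ [19/40, 23/40) → index 4
j=6: u_6=137/220 ∈ [3/5, 31/40) → index 6
j=7: u_7=157/220 ∈ [3/5, 31/40) → index 6
j=8: u_8=177/220 ∈ [31/40, 17/20) → index 7
j=9: u_9=197/220 ∈ [17/20, 37/40) → index 8
j=10: u_10=217/220 ∈ [37/40, 1) → index 10

0 1 1 2 2 4 6 6 7 8 10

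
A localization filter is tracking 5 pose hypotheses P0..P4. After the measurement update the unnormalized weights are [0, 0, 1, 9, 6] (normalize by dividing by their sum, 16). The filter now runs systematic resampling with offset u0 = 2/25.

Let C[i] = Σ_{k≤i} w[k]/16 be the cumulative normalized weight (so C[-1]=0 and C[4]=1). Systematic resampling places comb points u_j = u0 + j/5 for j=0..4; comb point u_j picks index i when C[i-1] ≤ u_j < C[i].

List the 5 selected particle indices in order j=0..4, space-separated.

3 3 3 4 4

C = [0, 0, 1/16, 5/8, 1]
j=0: u_0=2/25 ∈ [1/16, 5/8) → index 3
j=1: u_1=7/25 ∈ [1/16, 5/8) → index 3
j=2: u_2=12/25 ∈ [1/16, 5/8) → index 3
j=3: u_3=17/25 ∈ [5/8, 1) → index 4
j=4: u_4=22/25 ∈ [5/8, 1) → index 4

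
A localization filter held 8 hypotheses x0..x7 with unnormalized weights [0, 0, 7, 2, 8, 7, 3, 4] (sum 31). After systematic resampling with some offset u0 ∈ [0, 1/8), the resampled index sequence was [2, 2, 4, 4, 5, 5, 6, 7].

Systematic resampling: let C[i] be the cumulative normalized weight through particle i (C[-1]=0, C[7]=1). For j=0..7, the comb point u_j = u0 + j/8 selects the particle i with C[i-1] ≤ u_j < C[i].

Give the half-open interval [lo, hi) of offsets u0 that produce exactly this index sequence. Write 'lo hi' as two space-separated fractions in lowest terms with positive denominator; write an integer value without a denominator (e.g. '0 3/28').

C = [0, 0, 7/31, 9/31, 17/31, 24/31, 27/31, 1]
j=0 picked index 2: u0 ∈ [0, 7/31)
j=1 picked index 2: u0 ∈ [-1/8, 25/248)
j=2 picked index 4: u0 ∈ [5/124, 37/124)
j=3 picked index 4: u0 ∈ [-21/248, 43/248)
j=4 picked index 5: u0 ∈ [3/62, 17/62)
j=5 picked index 5: u0 ∈ [-19/248, 37/248)
j=6 picked index 6: u0 ∈ [3/124, 15/124)
j=7 picked index 7: u0 ∈ [-1/248, 1/8)
intersection: [3/62, 25/248)

3/62 25/248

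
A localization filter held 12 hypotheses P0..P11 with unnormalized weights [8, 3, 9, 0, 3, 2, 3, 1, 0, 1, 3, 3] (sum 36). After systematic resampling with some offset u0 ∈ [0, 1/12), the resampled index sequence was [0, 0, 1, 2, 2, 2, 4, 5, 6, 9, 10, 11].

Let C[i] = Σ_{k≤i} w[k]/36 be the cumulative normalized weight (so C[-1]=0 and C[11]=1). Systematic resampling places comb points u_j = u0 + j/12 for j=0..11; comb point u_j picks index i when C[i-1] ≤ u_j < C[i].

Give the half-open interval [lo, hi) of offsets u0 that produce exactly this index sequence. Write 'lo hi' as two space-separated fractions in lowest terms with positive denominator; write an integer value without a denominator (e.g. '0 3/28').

C = [2/9, 11/36, 5/9, 5/9, 23/36, 25/36, 7/9, 29/36, 29/36, 5/6, 11/12, 1]
j=0 picked index 0: u0 ∈ [0, 2/9)
j=1 picked index 0: u0 ∈ [-1/12, 5/36)
j=2 picked index 1: u0 ∈ [1/18, 5/36)
j=3 picked index 2: u0 ∈ [1/18, 11/36)
j=4 picked index 2: u0 ∈ [-1/36, 2/9)
j=5 picked index 2: u0 ∈ [-1/9, 5/36)
j=6 picked index 4: u0 ∈ [1/18, 5/36)
j=7 picked index 5: u0 ∈ [1/18, 1/9)
j=8 picked index 6: u0 ∈ [1/36, 1/9)
j=9 picked index 9: u0 ∈ [1/18, 1/12)
j=10 picked index 10: u0 ∈ [0, 1/12)
j=11 picked index 11: u0 ∈ [0, 1/12)
intersection: [1/18, 1/12)

1/18 1/12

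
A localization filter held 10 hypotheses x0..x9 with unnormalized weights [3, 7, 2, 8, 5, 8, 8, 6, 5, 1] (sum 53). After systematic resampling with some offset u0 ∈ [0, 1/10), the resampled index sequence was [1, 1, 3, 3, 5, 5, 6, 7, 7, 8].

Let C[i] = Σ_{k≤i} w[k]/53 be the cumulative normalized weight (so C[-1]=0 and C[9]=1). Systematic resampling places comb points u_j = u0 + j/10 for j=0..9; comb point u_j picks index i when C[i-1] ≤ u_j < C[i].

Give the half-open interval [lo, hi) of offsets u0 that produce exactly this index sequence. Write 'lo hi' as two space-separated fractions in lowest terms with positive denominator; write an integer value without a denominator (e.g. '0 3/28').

39/530 41/530

C = [3/53, 10/53, 12/53, 20/53, 25/53, 33/53, 41/53, 47/53, 52/53, 1]
j=0 picked index 1: u0 ∈ [3/53, 10/53)
j=1 picked index 1: u0 ∈ [-23/530, 47/530)
j=2 picked index 3: u0 ∈ [7/265, 47/265)
j=3 picked index 3: u0 ∈ [-39/530, 41/530)
j=4 picked index 5: u0 ∈ [19/265, 59/265)
j=5 picked index 5: u0 ∈ [-3/106, 13/106)
j=6 picked index 6: u0 ∈ [6/265, 46/265)
j=7 picked index 7: u0 ∈ [39/530, 99/530)
j=8 picked index 7: u0 ∈ [-7/265, 23/265)
j=9 picked index 8: u0 ∈ [-7/530, 43/530)
intersection: [39/530, 41/530)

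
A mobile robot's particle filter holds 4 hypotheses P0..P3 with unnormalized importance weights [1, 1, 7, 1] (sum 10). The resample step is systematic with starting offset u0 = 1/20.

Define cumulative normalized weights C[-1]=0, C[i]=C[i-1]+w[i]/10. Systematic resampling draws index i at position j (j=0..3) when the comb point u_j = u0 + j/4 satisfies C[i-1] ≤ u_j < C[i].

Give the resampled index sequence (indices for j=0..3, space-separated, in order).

0 2 2 2

C = [1/10, 1/5, 9/10, 1]
j=0: u_0=1/20 ∈ [0, 1/10) → index 0
j=1: u_1=3/10 ∈ [1/5, 9/10) → index 2
j=2: u_2=11/20 ∈ [1/5, 9/10) → index 2
j=3: u_3=4/5 ∈ [1/5, 9/10) → index 2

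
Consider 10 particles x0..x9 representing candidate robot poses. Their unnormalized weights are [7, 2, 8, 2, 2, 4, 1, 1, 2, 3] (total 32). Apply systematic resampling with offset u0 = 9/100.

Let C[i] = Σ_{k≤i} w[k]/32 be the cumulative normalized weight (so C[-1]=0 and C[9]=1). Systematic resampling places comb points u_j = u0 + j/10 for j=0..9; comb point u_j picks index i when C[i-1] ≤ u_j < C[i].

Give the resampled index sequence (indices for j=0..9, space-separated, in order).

C = [7/32, 9/32, 17/32, 19/32, 21/32, 25/32, 13/16, 27/32, 29/32, 1]
j=0: u_0=9/100 ∈ [0, 7/32) → index 0
j=1: u_1=19/100 ∈ [0, 7/32) → index 0
j=2: u_2=29/100 ∈ [9/32, 17/32) → index 2
j=3: u_3=39/100 ∈ [9/32, 17/32) → index 2
j=4: u_4=49/100 ∈ [9/32, 17/32) → index 2
j=5: u_5=59/100 ∈ [17/32, 19/32) → index 3
j=6: u_6=69/100 ∈ [21/32, 25/32) → index 5
j=7: u_7=79/100 ∈ [25/32, 13/16) → index 6
j=8: u_8=89/100 ∈ [27/32, 29/32) → index 8
j=9: u_9=99/100 ∈ [29/32, 1) → index 9

0 0 2 2 2 3 5 6 8 9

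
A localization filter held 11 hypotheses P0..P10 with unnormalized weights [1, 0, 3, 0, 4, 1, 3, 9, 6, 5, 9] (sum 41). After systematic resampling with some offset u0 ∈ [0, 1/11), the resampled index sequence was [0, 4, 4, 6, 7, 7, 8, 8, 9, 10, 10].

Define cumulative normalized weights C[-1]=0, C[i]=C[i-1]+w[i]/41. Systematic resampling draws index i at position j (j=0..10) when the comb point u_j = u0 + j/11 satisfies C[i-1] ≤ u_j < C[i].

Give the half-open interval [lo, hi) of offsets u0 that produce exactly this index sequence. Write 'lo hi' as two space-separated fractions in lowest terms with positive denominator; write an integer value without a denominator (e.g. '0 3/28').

C = [1/41, 1/41, 4/41, 4/41, 8/41, 9/41, 12/41, 21/41, 27/41, 32/41, 1]
j=0 picked index 0: u0 ∈ [0, 1/41)
j=1 picked index 4: u0 ∈ [3/451, 47/451)
j=2 picked index 4: u0 ∈ [-38/451, 6/451)
j=3 picked index 6: u0 ∈ [-24/451, 9/451)
j=4 picked index 7: u0 ∈ [-32/451, 67/451)
j=5 picked index 7: u0 ∈ [-73/451, 26/451)
j=6 picked index 8: u0 ∈ [-15/451, 51/451)
j=7 picked index 8: u0 ∈ [-56/451, 10/451)
j=8 picked index 9: u0 ∈ [-31/451, 24/451)
j=9 picked index 10: u0 ∈ [-17/451, 2/11)
j=10 picked index 10: u0 ∈ [-58/451, 1/11)
intersection: [3/451, 6/451)

3/451 6/451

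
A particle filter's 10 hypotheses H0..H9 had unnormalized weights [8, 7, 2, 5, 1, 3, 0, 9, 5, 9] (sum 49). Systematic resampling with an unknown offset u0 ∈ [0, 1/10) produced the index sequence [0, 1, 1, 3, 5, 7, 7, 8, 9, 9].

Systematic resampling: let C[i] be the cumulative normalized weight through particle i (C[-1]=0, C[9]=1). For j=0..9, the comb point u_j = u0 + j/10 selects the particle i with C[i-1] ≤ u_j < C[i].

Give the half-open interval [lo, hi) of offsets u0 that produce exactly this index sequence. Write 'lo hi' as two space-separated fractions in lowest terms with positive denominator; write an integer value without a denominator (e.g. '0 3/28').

C = [8/49, 15/49, 17/49, 22/49, 23/49, 26/49, 26/49, 5/7, 40/49, 1]
j=0 picked index 0: u0 ∈ [0, 8/49)
j=1 picked index 1: u0 ∈ [31/490, 101/490)
j=2 picked index 1: u0 ∈ [-9/245, 26/245)
j=3 picked index 3: u0 ∈ [23/490, 73/490)
j=4 picked index 5: u0 ∈ [17/245, 32/245)
j=5 picked index 7: u0 ∈ [3/98, 3/14)
j=6 picked index 7: u0 ∈ [-17/245, 4/35)
j=7 picked index 8: u0 ∈ [1/70, 57/490)
j=8 picked index 9: u0 ∈ [4/245, 1/5)
j=9 picked index 9: u0 ∈ [-41/490, 1/10)
intersection: [17/245, 1/10)

17/245 1/10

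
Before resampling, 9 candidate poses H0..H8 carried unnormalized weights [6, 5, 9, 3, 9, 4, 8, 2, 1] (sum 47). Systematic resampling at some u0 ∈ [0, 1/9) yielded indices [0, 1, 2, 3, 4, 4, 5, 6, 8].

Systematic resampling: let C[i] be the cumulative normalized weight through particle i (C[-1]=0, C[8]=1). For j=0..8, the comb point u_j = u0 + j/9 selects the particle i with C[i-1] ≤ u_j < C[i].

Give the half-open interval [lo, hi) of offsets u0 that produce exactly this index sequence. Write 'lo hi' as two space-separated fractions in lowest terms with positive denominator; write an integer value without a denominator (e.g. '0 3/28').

13/141 14/141

C = [6/47, 11/47, 20/47, 23/47, 32/47, 36/47, 44/47, 46/47, 1]
j=0 picked index 0: u0 ∈ [0, 6/47)
j=1 picked index 1: u0 ∈ [7/423, 52/423)
j=2 picked index 2: u0 ∈ [5/423, 86/423)
j=3 picked index 3: u0 ∈ [13/141, 22/141)
j=4 picked index 4: u0 ∈ [19/423, 100/423)
j=5 picked index 4: u0 ∈ [-28/423, 53/423)
j=6 picked index 5: u0 ∈ [2/141, 14/141)
j=7 picked index 6: u0 ∈ [-5/423, 67/423)
j=8 picked index 8: u0 ∈ [38/423, 1/9)
intersection: [13/141, 14/141)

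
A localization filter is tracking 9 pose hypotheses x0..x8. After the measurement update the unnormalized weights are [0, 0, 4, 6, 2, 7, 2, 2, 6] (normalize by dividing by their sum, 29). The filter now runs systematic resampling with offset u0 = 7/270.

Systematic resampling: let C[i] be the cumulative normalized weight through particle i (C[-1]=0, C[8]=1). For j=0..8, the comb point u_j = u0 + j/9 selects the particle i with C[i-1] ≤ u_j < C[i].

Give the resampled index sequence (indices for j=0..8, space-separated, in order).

C = [0, 0, 4/29, 10/29, 12/29, 19/29, 21/29, 23/29, 1]
j=0: u_0=7/270 ∈ [0, 4/29) → index 2
j=1: u_1=37/270 ∈ [0, 4/29) → index 2
j=2: u_2=67/270 ∈ [4/29, 10/29) → index 3
j=3: u_3=97/270 ∈ [10/29, 12/29) → index 4
j=4: u_4=127/270 ∈ [12/29, 19/29) → index 5
j=5: u_5=157/270 ∈ [12/29, 19/29) → index 5
j=6: u_6=187/270 ∈ [19/29, 21/29) → index 6
j=7: u_7=217/270 ∈ [23/29, 1) → index 8
j=8: u_8=247/270 ∈ [23/29, 1) → index 8

2 2 3 4 5 5 6 8 8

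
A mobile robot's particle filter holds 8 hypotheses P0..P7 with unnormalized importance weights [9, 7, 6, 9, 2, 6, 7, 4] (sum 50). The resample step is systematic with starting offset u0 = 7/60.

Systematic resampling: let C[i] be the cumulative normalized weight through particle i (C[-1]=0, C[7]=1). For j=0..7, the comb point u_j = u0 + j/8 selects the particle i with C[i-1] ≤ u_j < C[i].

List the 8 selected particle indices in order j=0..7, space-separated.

C = [9/50, 8/25, 11/25, 31/50, 33/50, 39/50, 23/25, 1]
j=0: u_0=7/60 ∈ [0, 9/50) → index 0
j=1: u_1=29/120 ∈ [9/50, 8/25) → index 1
j=2: u_2=11/30 ∈ [8/25, 11/25) → index 2
j=3: u_3=59/120 ∈ [11/25, 31/50) → index 3
j=4: u_4=37/60 ∈ [11/25, 31/50) → index 3
j=5: u_5=89/120 ∈ [33/50, 39/50) → index 5
j=6: u_6=13/15 ∈ [39/50, 23/25) → index 6
j=7: u_7=119/120 ∈ [23/25, 1) → index 7

0 1 2 3 3 5 6 7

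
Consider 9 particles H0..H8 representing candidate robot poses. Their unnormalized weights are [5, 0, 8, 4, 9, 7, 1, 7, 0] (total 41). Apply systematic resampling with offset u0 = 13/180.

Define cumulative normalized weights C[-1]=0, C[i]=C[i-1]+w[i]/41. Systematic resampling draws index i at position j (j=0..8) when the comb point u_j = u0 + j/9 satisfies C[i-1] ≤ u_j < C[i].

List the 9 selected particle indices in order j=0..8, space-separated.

0 2 2 3 4 4 5 7 7

C = [5/41, 5/41, 13/41, 17/41, 26/41, 33/41, 34/41, 1, 1]
j=0: u_0=13/180 ∈ [0, 5/41) → index 0
j=1: u_1=11/60 ∈ [5/41, 13/41) → index 2
j=2: u_2=53/180 ∈ [5/41, 13/41) → index 2
j=3: u_3=73/180 ∈ [13/41, 17/41) → index 3
j=4: u_4=31/60 ∈ [17/41, 26/41) → index 4
j=5: u_5=113/180 ∈ [17/41, 26/41) → index 4
j=6: u_6=133/180 ∈ [26/41, 33/41) → index 5
j=7: u_7=17/20 ∈ [34/41, 1) → index 7
j=8: u_8=173/180 ∈ [34/41, 1) → index 7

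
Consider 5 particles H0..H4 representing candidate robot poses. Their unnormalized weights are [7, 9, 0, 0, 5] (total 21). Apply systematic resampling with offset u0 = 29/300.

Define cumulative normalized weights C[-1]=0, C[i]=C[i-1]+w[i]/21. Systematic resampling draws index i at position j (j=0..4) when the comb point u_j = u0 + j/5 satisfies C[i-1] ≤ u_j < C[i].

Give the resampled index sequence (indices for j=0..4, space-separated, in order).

0 0 1 1 4

C = [1/3, 16/21, 16/21, 16/21, 1]
j=0: u_0=29/300 ∈ [0, 1/3) → index 0
j=1: u_1=89/300 ∈ [0, 1/3) → index 0
j=2: u_2=149/300 ∈ [1/3, 16/21) → index 1
j=3: u_3=209/300 ∈ [1/3, 16/21) → index 1
j=4: u_4=269/300 ∈ [16/21, 1) → index 4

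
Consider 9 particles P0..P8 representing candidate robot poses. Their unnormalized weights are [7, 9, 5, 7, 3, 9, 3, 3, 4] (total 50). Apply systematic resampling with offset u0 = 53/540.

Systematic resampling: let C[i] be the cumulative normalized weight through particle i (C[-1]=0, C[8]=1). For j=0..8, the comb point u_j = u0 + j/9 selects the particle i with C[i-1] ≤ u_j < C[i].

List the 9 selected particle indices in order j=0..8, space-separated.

C = [7/50, 8/25, 21/50, 14/25, 31/50, 4/5, 43/50, 23/25, 1]
j=0: u_0=53/540 ∈ [0, 7/50) → index 0
j=1: u_1=113/540 ∈ [7/50, 8/25) → index 1
j=2: u_2=173/540 ∈ [8/25, 21/50) → index 2
j=3: u_3=233/540 ∈ [21/50, 14/25) → index 3
j=4: u_4=293/540 ∈ [21/50, 14/25) → index 3
j=5: u_5=353/540 ∈ [31/50, 4/5) → index 5
j=6: u_6=413/540 ∈ [31/50, 4/5) → index 5
j=7: u_7=473/540 ∈ [43/50, 23/25) → index 7
j=8: u_8=533/540 ∈ [23/25, 1) → index 8

0 1 2 3 3 5 5 7 8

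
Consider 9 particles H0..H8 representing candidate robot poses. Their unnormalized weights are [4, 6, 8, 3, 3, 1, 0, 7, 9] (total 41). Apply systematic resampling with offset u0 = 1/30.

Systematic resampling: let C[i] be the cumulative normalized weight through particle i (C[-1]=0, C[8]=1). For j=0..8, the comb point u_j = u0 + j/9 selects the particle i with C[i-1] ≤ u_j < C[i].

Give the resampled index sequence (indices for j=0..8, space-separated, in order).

0 1 2 2 3 5 7 8 8

C = [4/41, 10/41, 18/41, 21/41, 24/41, 25/41, 25/41, 32/41, 1]
j=0: u_0=1/30 ∈ [0, 4/41) → index 0
j=1: u_1=13/90 ∈ [4/41, 10/41) → index 1
j=2: u_2=23/90 ∈ [10/41, 18/41) → index 2
j=3: u_3=11/30 ∈ [10/41, 18/41) → index 2
j=4: u_4=43/90 ∈ [18/41, 21/41) → index 3
j=5: u_5=53/90 ∈ [24/41, 25/41) → index 5
j=6: u_6=7/10 ∈ [25/41, 32/41) → index 7
j=7: u_7=73/90 ∈ [32/41, 1) → index 8
j=8: u_8=83/90 ∈ [32/41, 1) → index 8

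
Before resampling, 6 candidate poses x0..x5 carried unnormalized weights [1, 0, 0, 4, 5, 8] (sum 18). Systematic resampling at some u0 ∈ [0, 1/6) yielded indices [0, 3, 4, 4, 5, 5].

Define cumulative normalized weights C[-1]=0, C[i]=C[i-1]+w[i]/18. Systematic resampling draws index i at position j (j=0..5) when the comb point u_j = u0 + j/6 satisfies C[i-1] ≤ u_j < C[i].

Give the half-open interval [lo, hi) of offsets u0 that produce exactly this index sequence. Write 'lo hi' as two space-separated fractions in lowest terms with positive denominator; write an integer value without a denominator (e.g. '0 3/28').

C = [1/18, 1/18, 1/18, 5/18, 5/9, 1]
j=0 picked index 0: u0 ∈ [0, 1/18)
j=1 picked index 3: u0 ∈ [-1/9, 1/9)
j=2 picked index 4: u0 ∈ [-1/18, 2/9)
j=3 picked index 4: u0 ∈ [-2/9, 1/18)
j=4 picked index 5: u0 ∈ [-1/9, 1/3)
j=5 picked index 5: u0 ∈ [-5/18, 1/6)
intersection: [0, 1/18)

0 1/18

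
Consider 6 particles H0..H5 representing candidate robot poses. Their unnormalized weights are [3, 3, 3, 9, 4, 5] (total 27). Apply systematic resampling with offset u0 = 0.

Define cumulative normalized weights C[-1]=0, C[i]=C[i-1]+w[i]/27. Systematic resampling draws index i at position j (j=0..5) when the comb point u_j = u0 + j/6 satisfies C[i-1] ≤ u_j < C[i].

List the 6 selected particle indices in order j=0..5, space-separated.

0 1 3 3 4 5

C = [1/9, 2/9, 1/3, 2/3, 22/27, 1]
j=0: u_0=0 ∈ [0, 1/9) → index 0
j=1: u_1=1/6 ∈ [1/9, 2/9) → index 1
j=2: u_2=1/3 ∈ [1/3, 2/3) → index 3
j=3: u_3=1/2 ∈ [1/3, 2/3) → index 3
j=4: u_4=2/3 ∈ [2/3, 22/27) → index 4
j=5: u_5=5/6 ∈ [22/27, 1) → index 5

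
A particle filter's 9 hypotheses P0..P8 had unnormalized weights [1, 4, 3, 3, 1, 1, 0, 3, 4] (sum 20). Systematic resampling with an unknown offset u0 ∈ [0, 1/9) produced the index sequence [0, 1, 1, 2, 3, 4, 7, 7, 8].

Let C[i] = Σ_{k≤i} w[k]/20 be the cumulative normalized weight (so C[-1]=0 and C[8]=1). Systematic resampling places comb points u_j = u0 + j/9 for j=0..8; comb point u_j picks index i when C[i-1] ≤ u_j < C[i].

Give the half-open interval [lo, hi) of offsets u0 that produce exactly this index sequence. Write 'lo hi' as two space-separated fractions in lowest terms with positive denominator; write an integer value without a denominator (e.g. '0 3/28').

0 1/45

C = [1/20, 1/4, 2/5, 11/20, 3/5, 13/20, 13/20, 4/5, 1]
j=0 picked index 0: u0 ∈ [0, 1/20)
j=1 picked index 1: u0 ∈ [-11/180, 5/36)
j=2 picked index 1: u0 ∈ [-31/180, 1/36)
j=3 picked index 2: u0 ∈ [-1/12, 1/15)
j=4 picked index 3: u0 ∈ [-2/45, 19/180)
j=5 picked index 4: u0 ∈ [-1/180, 2/45)
j=6 picked index 7: u0 ∈ [-1/60, 2/15)
j=7 picked index 7: u0 ∈ [-23/180, 1/45)
j=8 picked index 8: u0 ∈ [-4/45, 1/9)
intersection: [0, 1/45)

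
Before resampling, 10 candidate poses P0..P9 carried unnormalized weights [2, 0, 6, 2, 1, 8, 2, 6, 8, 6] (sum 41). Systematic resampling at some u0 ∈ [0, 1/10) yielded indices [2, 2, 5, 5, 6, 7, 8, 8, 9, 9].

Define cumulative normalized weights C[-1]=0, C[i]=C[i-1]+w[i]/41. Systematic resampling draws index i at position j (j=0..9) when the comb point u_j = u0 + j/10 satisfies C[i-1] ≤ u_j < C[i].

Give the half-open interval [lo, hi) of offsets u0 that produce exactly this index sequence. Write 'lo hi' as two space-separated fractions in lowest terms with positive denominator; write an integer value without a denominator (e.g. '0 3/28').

14/205 39/410

C = [2/41, 2/41, 8/41, 10/41, 11/41, 19/41, 21/41, 27/41, 35/41, 1]
j=0 picked index 2: u0 ∈ [2/41, 8/41)
j=1 picked index 2: u0 ∈ [-21/410, 39/410)
j=2 picked index 5: u0 ∈ [14/205, 54/205)
j=3 picked index 5: u0 ∈ [-13/410, 67/410)
j=4 picked index 6: u0 ∈ [13/205, 23/205)
j=5 picked index 7: u0 ∈ [1/82, 13/82)
j=6 picked index 8: u0 ∈ [12/205, 52/205)
j=7 picked index 8: u0 ∈ [-17/410, 63/410)
j=8 picked index 9: u0 ∈ [11/205, 1/5)
j=9 picked index 9: u0 ∈ [-19/410, 1/10)
intersection: [14/205, 39/410)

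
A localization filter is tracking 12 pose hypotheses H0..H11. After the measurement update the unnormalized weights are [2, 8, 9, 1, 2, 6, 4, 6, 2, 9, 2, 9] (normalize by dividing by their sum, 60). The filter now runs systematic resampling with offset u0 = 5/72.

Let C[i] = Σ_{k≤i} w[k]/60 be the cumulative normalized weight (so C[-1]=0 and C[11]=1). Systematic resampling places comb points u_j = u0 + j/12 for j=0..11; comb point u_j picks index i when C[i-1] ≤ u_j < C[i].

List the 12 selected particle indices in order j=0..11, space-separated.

1 1 2 3 5 6 7 8 9 10 11 11

C = [1/30, 1/6, 19/60, 1/3, 11/30, 7/15, 8/15, 19/30, 2/3, 49/60, 17/20, 1]
j=0: u_0=5/72 ∈ [1/30, 1/6) → index 1
j=1: u_1=11/72 ∈ [1/30, 1/6) → index 1
j=2: u_2=17/72 ∈ [1/6, 19/60) → index 2
j=3: u_3=23/72 ∈ [19/60, 1/3) → index 3
j=4: u_4=29/72 ∈ [11/30, 7/15) → index 5
j=5: u_5=35/72 ∈ [7/15, 8/15) → index 6
j=6: u_6=41/72 ∈ [8/15, 19/30) → index 7
j=7: u_7=47/72 ∈ [19/30, 2/3) → index 8
j=8: u_8=53/72 ∈ [2/3, 49/60) → index 9
j=9: u_9=59/72 ∈ [49/60, 17/20) → index 10
j=10: u_10=65/72 ∈ [17/20, 1) → index 11
j=11: u_11=71/72 ∈ [17/20, 1) → index 11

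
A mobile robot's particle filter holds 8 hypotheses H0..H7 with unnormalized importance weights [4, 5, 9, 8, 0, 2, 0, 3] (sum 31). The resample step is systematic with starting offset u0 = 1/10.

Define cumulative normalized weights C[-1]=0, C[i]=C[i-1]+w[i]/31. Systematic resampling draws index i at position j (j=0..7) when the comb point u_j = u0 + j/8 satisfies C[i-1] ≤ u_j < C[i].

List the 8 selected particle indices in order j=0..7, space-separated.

0 1 2 2 3 3 5 7

C = [4/31, 9/31, 18/31, 26/31, 26/31, 28/31, 28/31, 1]
j=0: u_0=1/10 ∈ [0, 4/31) → index 0
j=1: u_1=9/40 ∈ [4/31, 9/31) → index 1
j=2: u_2=7/20 ∈ [9/31, 18/31) → index 2
j=3: u_3=19/40 ∈ [9/31, 18/31) → index 2
j=4: u_4=3/5 ∈ [18/31, 26/31) → index 3
j=5: u_5=29/40 ∈ [18/31, 26/31) → index 3
j=6: u_6=17/20 ∈ [26/31, 28/31) → index 5
j=7: u_7=39/40 ∈ [28/31, 1) → index 7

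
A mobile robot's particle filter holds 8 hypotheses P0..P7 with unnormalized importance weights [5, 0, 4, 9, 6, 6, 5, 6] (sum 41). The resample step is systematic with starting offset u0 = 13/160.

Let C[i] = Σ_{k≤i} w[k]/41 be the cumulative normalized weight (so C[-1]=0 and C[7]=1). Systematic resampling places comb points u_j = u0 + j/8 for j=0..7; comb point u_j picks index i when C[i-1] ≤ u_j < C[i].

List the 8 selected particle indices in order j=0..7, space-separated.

0 2 3 4 4 5 6 7

C = [5/41, 5/41, 9/41, 18/41, 24/41, 30/41, 35/41, 1]
j=0: u_0=13/160 ∈ [0, 5/41) → index 0
j=1: u_1=33/160 ∈ [5/41, 9/41) → index 2
j=2: u_2=53/160 ∈ [9/41, 18/41) → index 3
j=3: u_3=73/160 ∈ [18/41, 24/41) → index 4
j=4: u_4=93/160 ∈ [18/41, 24/41) → index 4
j=5: u_5=113/160 ∈ [24/41, 30/41) → index 5
j=6: u_6=133/160 ∈ [30/41, 35/41) → index 6
j=7: u_7=153/160 ∈ [35/41, 1) → index 7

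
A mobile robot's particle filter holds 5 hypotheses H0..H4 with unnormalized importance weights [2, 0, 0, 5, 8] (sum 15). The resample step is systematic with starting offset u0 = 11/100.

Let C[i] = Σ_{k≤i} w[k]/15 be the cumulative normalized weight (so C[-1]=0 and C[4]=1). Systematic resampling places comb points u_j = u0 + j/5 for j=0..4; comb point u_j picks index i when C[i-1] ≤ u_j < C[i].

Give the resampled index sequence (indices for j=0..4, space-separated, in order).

0 3 4 4 4

C = [2/15, 2/15, 2/15, 7/15, 1]
j=0: u_0=11/100 ∈ [0, 2/15) → index 0
j=1: u_1=31/100 ∈ [2/15, 7/15) → index 3
j=2: u_2=51/100 ∈ [7/15, 1) → index 4
j=3: u_3=71/100 ∈ [7/15, 1) → index 4
j=4: u_4=91/100 ∈ [7/15, 1) → index 4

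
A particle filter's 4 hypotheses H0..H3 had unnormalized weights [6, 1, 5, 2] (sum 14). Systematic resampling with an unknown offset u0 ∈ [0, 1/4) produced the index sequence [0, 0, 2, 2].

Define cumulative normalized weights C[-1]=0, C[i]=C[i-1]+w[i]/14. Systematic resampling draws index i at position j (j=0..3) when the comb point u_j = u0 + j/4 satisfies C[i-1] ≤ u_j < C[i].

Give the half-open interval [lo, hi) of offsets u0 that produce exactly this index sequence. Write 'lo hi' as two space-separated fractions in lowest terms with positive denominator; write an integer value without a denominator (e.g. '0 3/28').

C = [3/7, 1/2, 6/7, 1]
j=0 picked index 0: u0 ∈ [0, 3/7)
j=1 picked index 0: u0 ∈ [-1/4, 5/28)
j=2 picked index 2: u0 ∈ [0, 5/14)
j=3 picked index 2: u0 ∈ [-1/4, 3/28)
intersection: [0, 3/28)

0 3/28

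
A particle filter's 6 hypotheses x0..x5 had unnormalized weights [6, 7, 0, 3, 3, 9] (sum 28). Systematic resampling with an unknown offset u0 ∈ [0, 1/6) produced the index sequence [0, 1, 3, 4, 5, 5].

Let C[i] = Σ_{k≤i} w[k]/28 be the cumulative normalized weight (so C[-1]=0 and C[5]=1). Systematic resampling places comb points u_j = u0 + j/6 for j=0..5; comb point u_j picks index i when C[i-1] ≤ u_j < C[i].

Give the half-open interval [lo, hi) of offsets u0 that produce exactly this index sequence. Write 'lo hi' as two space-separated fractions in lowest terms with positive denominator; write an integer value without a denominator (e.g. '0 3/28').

C = [3/14, 13/28, 13/28, 4/7, 19/28, 1]
j=0 picked index 0: u0 ∈ [0, 3/14)
j=1 picked index 1: u0 ∈ [1/21, 25/84)
j=2 picked index 3: u0 ∈ [11/84, 5/21)
j=3 picked index 4: u0 ∈ [1/14, 5/28)
j=4 picked index 5: u0 ∈ [1/84, 1/3)
j=5 picked index 5: u0 ∈ [-13/84, 1/6)
intersection: [11/84, 1/6)

11/84 1/6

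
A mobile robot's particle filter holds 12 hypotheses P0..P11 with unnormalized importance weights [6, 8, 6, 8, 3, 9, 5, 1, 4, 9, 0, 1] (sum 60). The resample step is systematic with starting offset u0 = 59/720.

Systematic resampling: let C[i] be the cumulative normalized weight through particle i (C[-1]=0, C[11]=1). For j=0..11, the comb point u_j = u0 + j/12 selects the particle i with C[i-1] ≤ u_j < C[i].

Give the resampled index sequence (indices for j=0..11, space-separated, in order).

0 1 2 2 3 4 5 5 6 8 9 11

C = [1/10, 7/30, 1/3, 7/15, 31/60, 2/3, 3/4, 23/30, 5/6, 59/60, 59/60, 1]
j=0: u_0=59/720 ∈ [0, 1/10) → index 0
j=1: u_1=119/720 ∈ [1/10, 7/30) → index 1
j=2: u_2=179/720 ∈ [7/30, 1/3) → index 2
j=3: u_3=239/720 ∈ [7/30, 1/3) → index 2
j=4: u_4=299/720 ∈ [1/3, 7/15) → index 3
j=5: u_5=359/720 ∈ [7/15, 31/60) → index 4
j=6: u_6=419/720 ∈ [31/60, 2/3) → index 5
j=7: u_7=479/720 ∈ [31/60, 2/3) → index 5
j=8: u_8=539/720 ∈ [2/3, 3/4) → index 6
j=9: u_9=599/720 ∈ [23/30, 5/6) → index 8
j=10: u_10=659/720 ∈ [5/6, 59/60) → index 9
j=11: u_11=719/720 ∈ [59/60, 1) → index 11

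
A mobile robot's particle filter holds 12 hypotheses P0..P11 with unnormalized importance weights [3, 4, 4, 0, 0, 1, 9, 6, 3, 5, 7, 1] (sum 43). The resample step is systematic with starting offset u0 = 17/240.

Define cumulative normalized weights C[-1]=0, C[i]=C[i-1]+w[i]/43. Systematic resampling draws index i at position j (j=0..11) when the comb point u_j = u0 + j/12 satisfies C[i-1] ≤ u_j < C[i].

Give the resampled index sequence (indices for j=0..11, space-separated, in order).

C = [3/43, 7/43, 11/43, 11/43, 11/43, 12/43, 21/43, 27/43, 30/43, 35/43, 42/43, 1]
j=0: u_0=17/240 ∈ [3/43, 7/43) → index 1
j=1: u_1=37/240 ∈ [3/43, 7/43) → index 1
j=2: u_2=19/80 ∈ [7/43, 11/43) → index 2
j=3: u_3=77/240 ∈ [12/43, 21/43) → index 6
j=4: u_4=97/240 ∈ [12/43, 21/43) → index 6
j=5: u_5=39/80 ∈ [12/43, 21/43) → index 6
j=6: u_6=137/240 ∈ [21/43, 27/43) → index 7
j=7: u_7=157/240 ∈ [27/43, 30/43) → index 8
j=8: u_8=59/80 ∈ [30/43, 35/43) → index 9
j=9: u_9=197/240 ∈ [35/43, 42/43) → index 10
j=10: u_10=217/240 ∈ [35/43, 42/43) → index 10
j=11: u_11=79/80 ∈ [42/43, 1) → index 11

1 1 2 6 6 6 7 8 9 10 10 11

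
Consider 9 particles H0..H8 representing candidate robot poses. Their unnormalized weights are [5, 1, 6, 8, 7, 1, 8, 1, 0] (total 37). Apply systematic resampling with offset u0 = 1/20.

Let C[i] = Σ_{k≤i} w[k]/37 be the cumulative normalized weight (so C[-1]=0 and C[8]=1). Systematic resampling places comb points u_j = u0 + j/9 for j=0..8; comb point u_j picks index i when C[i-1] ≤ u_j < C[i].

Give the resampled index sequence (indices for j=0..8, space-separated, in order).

C = [5/37, 6/37, 12/37, 20/37, 27/37, 28/37, 36/37, 1, 1]
j=0: u_0=1/20 ∈ [0, 5/37) → index 0
j=1: u_1=29/180 ∈ [5/37, 6/37) → index 1
j=2: u_2=49/180 ∈ [6/37, 12/37) → index 2
j=3: u_3=23/60 ∈ [12/37, 20/37) → index 3
j=4: u_4=89/180 ∈ [12/37, 20/37) → index 3
j=5: u_5=109/180 ∈ [20/37, 27/37) → index 4
j=6: u_6=43/60 ∈ [20/37, 27/37) → index 4
j=7: u_7=149/180 ∈ [28/37, 36/37) → index 6
j=8: u_8=169/180 ∈ [28/37, 36/37) → index 6

0 1 2 3 3 4 4 6 6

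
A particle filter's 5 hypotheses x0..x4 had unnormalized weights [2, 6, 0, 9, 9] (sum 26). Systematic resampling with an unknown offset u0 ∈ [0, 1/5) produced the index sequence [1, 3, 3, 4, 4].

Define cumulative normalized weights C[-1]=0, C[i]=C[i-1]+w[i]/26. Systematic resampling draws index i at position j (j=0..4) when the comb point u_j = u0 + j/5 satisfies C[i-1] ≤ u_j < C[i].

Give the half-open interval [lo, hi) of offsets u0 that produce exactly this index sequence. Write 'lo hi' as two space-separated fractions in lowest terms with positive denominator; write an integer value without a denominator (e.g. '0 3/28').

7/65 1/5

C = [1/13, 4/13, 4/13, 17/26, 1]
j=0 picked index 1: u0 ∈ [1/13, 4/13)
j=1 picked index 3: u0 ∈ [7/65, 59/130)
j=2 picked index 3: u0 ∈ [-6/65, 33/130)
j=3 picked index 4: u0 ∈ [7/130, 2/5)
j=4 picked index 4: u0 ∈ [-19/130, 1/5)
intersection: [7/65, 1/5)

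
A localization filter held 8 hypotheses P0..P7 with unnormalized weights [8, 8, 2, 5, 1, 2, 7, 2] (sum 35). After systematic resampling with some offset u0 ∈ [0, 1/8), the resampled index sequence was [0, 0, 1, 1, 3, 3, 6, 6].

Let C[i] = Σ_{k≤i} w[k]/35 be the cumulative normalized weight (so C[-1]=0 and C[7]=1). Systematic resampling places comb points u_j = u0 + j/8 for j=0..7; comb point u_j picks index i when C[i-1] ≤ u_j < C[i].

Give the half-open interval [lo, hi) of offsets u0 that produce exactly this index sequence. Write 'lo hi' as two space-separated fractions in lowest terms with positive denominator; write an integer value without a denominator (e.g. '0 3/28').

C = [8/35, 16/35, 18/35, 23/35, 24/35, 26/35, 33/35, 1]
j=0 picked index 0: u0 ∈ [0, 8/35)
j=1 picked index 0: u0 ∈ [-1/8, 29/280)
j=2 picked index 1: u0 ∈ [-3/140, 29/140)
j=3 picked index 1: u0 ∈ [-41/280, 23/280)
j=4 picked index 3: u0 ∈ [1/70, 11/70)
j=5 picked index 3: u0 ∈ [-31/280, 9/280)
j=6 picked index 6: u0 ∈ [-1/140, 27/140)
j=7 picked index 6: u0 ∈ [-37/280, 19/280)
intersection: [1/70, 9/280)

1/70 9/280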